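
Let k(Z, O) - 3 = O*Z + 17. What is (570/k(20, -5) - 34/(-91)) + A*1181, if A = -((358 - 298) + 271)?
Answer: -284588123/728 ≈ -3.9092e+5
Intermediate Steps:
k(Z, O) = 20 + O*Z (k(Z, O) = 3 + (O*Z + 17) = 3 + (17 + O*Z) = 20 + O*Z)
A = -331 (A = -(60 + 271) = -1*331 = -331)
(570/k(20, -5) - 34/(-91)) + A*1181 = (570/(20 - 5*20) - 34/(-91)) - 331*1181 = (570/(20 - 100) - 34*(-1/91)) - 390911 = (570/(-80) + 34/91) - 390911 = (570*(-1/80) + 34/91) - 390911 = (-57/8 + 34/91) - 390911 = -4915/728 - 390911 = -284588123/728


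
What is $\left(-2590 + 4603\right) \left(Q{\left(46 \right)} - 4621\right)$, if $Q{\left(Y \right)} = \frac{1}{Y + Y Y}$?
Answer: $- \frac{20111079813}{2162} \approx -9.3021 \cdot 10^{6}$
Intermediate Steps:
$Q{\left(Y \right)} = \frac{1}{Y + Y^{2}}$
$\left(-2590 + 4603\right) \left(Q{\left(46 \right)} - 4621\right) = \left(-2590 + 4603\right) \left(\frac{1}{46 \left(1 + 46\right)} - 4621\right) = 2013 \left(\frac{1}{46 \cdot 47} - 4621\right) = 2013 \left(\frac{1}{46} \cdot \frac{1}{47} - 4621\right) = 2013 \left(\frac{1}{2162} - 4621\right) = 2013 \left(- \frac{9990601}{2162}\right) = - \frac{20111079813}{2162}$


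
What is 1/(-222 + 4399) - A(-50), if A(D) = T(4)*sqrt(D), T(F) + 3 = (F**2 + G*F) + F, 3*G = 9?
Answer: 1/4177 - 145*I*sqrt(2) ≈ 0.00023941 - 205.06*I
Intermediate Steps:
G = 3 (G = (1/3)*9 = 3)
T(F) = -3 + F**2 + 4*F (T(F) = -3 + ((F**2 + 3*F) + F) = -3 + (F**2 + 4*F) = -3 + F**2 + 4*F)
A(D) = 29*sqrt(D) (A(D) = (-3 + 4**2 + 4*4)*sqrt(D) = (-3 + 16 + 16)*sqrt(D) = 29*sqrt(D))
1/(-222 + 4399) - A(-50) = 1/(-222 + 4399) - 29*sqrt(-50) = 1/4177 - 29*5*I*sqrt(2) = 1/4177 - 145*I*sqrt(2)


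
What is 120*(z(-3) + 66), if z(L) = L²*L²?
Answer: 17640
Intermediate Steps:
z(L) = L⁴
120*(z(-3) + 66) = 120*((-3)⁴ + 66) = 120*(81 + 66) = 120*147 = 17640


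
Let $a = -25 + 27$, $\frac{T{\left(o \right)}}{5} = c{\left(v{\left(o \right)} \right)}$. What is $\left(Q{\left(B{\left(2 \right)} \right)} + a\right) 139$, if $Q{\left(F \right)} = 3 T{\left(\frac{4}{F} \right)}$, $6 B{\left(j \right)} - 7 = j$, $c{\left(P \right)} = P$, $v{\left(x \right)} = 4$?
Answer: $8618$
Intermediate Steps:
$T{\left(o \right)} = 20$ ($T{\left(o \right)} = 5 \cdot 4 = 20$)
$B{\left(j \right)} = \frac{7}{6} + \frac{j}{6}$
$a = 2$
$Q{\left(F \right)} = 60$ ($Q{\left(F \right)} = 3 \cdot 20 = 60$)
$\left(Q{\left(B{\left(2 \right)} \right)} + a\right) 139 = \left(60 + 2\right) 139 = 62 \cdot 139 = 8618$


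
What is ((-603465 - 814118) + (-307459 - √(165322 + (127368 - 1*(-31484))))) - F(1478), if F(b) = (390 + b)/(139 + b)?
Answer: -2789394782/1617 - √324174 ≈ -1.7256e+6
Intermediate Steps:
F(b) = (390 + b)/(139 + b)
((-603465 - 814118) + (-307459 - √(165322 + (127368 - 1*(-31484))))) - F(1478) = ((-603465 - 814118) + (-307459 - √(165322 + (127368 - 1*(-31484))))) - (390 + 1478)/(139 + 1478) = (-1417583 + (-307459 - √(165322 + (127368 + 31484)))) - 1868/1617 = (-1417583 + (-307459 - √(165322 + 158852))) - 1868/1617 = (-1417583 + (-307459 - √324174)) - 1*1868/1617 = (-1725042 - √324174) - 1868/1617 = -2789394782/1617 - √324174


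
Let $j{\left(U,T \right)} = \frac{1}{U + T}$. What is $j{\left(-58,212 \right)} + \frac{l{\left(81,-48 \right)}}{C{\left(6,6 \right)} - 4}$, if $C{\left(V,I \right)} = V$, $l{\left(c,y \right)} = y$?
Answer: $- \frac{3695}{154} \approx -23.993$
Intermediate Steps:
$j{\left(U,T \right)} = \frac{1}{T + U}$
$j{\left(-58,212 \right)} + \frac{l{\left(81,-48 \right)}}{C{\left(6,6 \right)} - 4} = \frac{1}{212 - 58} + \frac{1}{6 - 4} \left(-48\right) = \frac{1}{154} + \frac{1}{2} \left(-48\right) = \frac{1}{154} - 24 = - \frac{3695}{154}$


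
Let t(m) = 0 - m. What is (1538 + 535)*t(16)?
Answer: -33168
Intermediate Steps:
t(m) = -m
(1538 + 535)*t(16) = (1538 + 535)*(-1*16) = 2073*(-16) = -33168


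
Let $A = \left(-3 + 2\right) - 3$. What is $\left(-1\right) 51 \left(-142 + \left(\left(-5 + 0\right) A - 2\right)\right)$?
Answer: $6324$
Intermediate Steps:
$A = -4$ ($A = -1 - 3 = -4$)
$\left(-1\right) 51 \left(-142 + \left(\left(-5 + 0\right) A - 2\right)\right) = \left(-1\right) 51 \left(-142 - \left(2 - \left(-5 + 0\right) \left(-4\right)\right)\right) = - 51 \left(-142 - -18\right) = - 51 \left(-142 + \left(20 - 2\right)\right) = - 51 \left(-142 + 18\right) = \left(-51\right) \left(-124\right) = 6324$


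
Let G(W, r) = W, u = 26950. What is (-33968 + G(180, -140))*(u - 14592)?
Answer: -417552104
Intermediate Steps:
(-33968 + G(180, -140))*(u - 14592) = (-33968 + 180)*(26950 - 14592) = -33788*12358 = -417552104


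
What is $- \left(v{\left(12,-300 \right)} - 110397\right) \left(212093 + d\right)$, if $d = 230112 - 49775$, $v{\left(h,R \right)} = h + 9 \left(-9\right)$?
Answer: $43350172380$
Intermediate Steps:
$v{\left(h,R \right)} = -81 + h$ ($v{\left(h,R \right)} = h - 81 = -81 + h$)
$d = 180337$ ($d = 230112 - 49775 = 180337$)
$- \left(v{\left(12,-300 \right)} - 110397\right) \left(212093 + d\right) = - \left(\left(-81 + 12\right) - 110397\right) \left(212093 + 180337\right) = - \left(-69 - 110397\right) 392430 = - \left(-110466\right) 392430 = \left(-1\right) \left(-43350172380\right) = 43350172380$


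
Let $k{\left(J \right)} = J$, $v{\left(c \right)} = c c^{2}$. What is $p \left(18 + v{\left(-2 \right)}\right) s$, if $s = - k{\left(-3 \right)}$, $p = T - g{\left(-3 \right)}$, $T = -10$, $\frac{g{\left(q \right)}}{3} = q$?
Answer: $-30$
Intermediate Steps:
$g{\left(q \right)} = 3 q$
$v{\left(c \right)} = c^{3}$
$p = -1$ ($p = -10 - 3 \left(-3\right) = -10 - -9 = -10 + 9 = -1$)
$s = 3$ ($s = \left(-1\right) \left(-3\right) = 3$)
$p \left(18 + v{\left(-2 \right)}\right) s = - (18 + \left(-2\right)^{3}) 3 = - (18 - 8) 3 = \left(-1\right) 10 \cdot 3 = \left(-10\right) 3 = -30$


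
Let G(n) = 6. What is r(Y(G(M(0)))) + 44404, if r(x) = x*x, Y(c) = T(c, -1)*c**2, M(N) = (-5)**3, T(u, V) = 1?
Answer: 45700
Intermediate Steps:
M(N) = -125
Y(c) = c**2 (Y(c) = 1*c**2 = c**2)
r(x) = x**2
r(Y(G(M(0)))) + 44404 = (6**2)**2 + 44404 = 36**2 + 44404 = 1296 + 44404 = 45700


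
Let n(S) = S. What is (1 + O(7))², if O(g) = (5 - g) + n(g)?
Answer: 36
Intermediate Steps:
O(g) = 5 (O(g) = (5 - g) + g = 5)
(1 + O(7))² = (1 + 5)² = 6² = 36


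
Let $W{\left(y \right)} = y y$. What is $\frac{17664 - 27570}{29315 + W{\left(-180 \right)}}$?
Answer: $- \frac{9906}{61715} \approx -0.16051$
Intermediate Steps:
$W{\left(y \right)} = y^{2}$
$\frac{17664 - 27570}{29315 + W{\left(-180 \right)}} = \frac{17664 - 27570}{29315 + \left(-180\right)^{2}} = - \frac{9906}{29315 + 32400} = - \frac{9906}{61715}$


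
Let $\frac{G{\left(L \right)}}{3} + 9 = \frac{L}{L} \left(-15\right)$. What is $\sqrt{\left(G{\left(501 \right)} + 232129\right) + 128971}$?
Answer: $2 \sqrt{90257} \approx 600.86$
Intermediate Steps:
$G{\left(L \right)} = -72$ ($G{\left(L \right)} = -27 + 3 \frac{L}{L} \left(-15\right) = -27 + 3 \cdot 1 \left(-15\right) = -27 + 3 \left(-15\right) = -27 - 45 = -72$)
$\sqrt{\left(G{\left(501 \right)} + 232129\right) + 128971} = \sqrt{\left(-72 + 232129\right) + 128971} = \sqrt{232057 + 128971} = \sqrt{361028} = 2 \sqrt{90257}$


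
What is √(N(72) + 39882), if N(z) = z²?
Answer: √45066 ≈ 212.29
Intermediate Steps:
√(N(72) + 39882) = √(72² + 39882) = √(5184 + 39882) = √45066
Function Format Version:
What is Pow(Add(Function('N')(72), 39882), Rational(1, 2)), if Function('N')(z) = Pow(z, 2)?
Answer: Pow(45066, Rational(1, 2)) ≈ 212.29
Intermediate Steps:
Pow(Add(Function('N')(72), 39882), Rational(1, 2)) = Pow(Add(Pow(72, 2), 39882), Rational(1, 2)) = Pow(Add(5184, 39882), Rational(1, 2)) = Pow(45066, Rational(1, 2))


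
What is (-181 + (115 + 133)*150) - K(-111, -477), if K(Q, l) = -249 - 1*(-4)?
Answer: 37264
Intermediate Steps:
K(Q, l) = -245 (K(Q, l) = -249 + 4 = -245)
(-181 + (115 + 133)*150) - K(-111, -477) = (-181 + (115 + 133)*150) - 1*(-245) = (-181 + 248*150) + 245 = (-181 + 37200) + 245 = 37019 + 245 = 37264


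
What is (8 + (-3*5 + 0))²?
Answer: 49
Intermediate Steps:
(8 + (-3*5 + 0))² = (8 + (-15 + 0))² = (8 - 15)² = (-7)² = 49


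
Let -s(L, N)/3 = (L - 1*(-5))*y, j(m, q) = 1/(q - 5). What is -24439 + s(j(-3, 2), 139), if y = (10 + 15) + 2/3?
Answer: -74395/3 ≈ -24798.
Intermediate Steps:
j(m, q) = 1/(-5 + q)
y = 77/3 (y = 25 + 2*(⅓) = 25 + ⅔ = 77/3 ≈ 25.667)
s(L, N) = -385 - 77*L (s(L, N) = -3*(L - 1*(-5))*77/3 = -3*(L + 5)*77/3 = -3*(5 + L)*77/3 = -3*(385/3 + 77*L/3) = -385 - 77*L)
-24439 + s(j(-3, 2), 139) = -24439 + (-385 - 77/(-5 + 2)) = -24439 + (-385 - 77/(-3)) = -24439 + (-385 - 77*(-⅓)) = -24439 + (-385 + 77/3) = -24439 - 1078/3 = -74395/3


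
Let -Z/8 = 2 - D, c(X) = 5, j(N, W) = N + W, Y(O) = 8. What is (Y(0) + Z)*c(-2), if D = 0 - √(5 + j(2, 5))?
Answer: -40 - 80*√3 ≈ -178.56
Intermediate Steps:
D = -2*√3 (D = 0 - √(5 + (2 + 5)) = 0 - √(5 + 7) = 0 - √12 = 0 - 2*√3 = -2*√3 ≈ -3.4641)
Z = -16 - 16*√3 (Z = -8*(2 - (-2)*√3) = -8*(2 + 2*√3) = -16 - 16*√3 ≈ -43.713)
(Y(0) + Z)*c(-2) = (8 + (-16 - 16*√3))*5 = (-8 - 16*√3)*5 = -40 - 80*√3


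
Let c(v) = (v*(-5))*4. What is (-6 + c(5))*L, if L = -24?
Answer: 2544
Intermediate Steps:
c(v) = -20*v (c(v) = -5*v*4 = -20*v)
(-6 + c(5))*L = (-6 - 20*5)*(-24) = (-6 - 100)*(-24) = -106*(-24) = 2544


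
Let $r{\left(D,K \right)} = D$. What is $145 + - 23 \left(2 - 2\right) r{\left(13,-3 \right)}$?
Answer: $145$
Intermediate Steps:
$145 + - 23 \left(2 - 2\right) r{\left(13,-3 \right)} = 145 + - 23 \left(2 - 2\right) 13 = 145 + \left(-23\right) 0 \cdot 13 = 145 + 0 \cdot 13 = 145 + 0 = 145$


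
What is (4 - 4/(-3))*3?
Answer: 16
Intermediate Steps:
(4 - 4/(-3))*3 = (4 - 4*(-⅓))*3 = (4 + 4/3)*3 = (16/3)*3 = 16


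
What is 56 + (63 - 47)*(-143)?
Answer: -2232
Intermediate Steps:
56 + (63 - 47)*(-143) = 56 + 16*(-143) = 56 - 2288 = -2232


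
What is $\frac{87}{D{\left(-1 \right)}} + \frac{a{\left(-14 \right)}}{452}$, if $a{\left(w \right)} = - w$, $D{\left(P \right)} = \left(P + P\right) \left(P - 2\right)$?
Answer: $\frac{1642}{113} \approx 14.531$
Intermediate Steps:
$D{\left(P \right)} = 2 P \left(-2 + P\right)$
$\frac{87}{D{\left(-1 \right)}} + \frac{a{\left(-14 \right)}}{452} = \frac{87}{2 \left(-1\right) \left(-2 - 1\right)} + \frac{\left(-1\right) \left(-14\right)}{452} = \frac{87}{2 \left(-1\right) \left(-3\right)} + 14 \cdot \frac{1}{452} = \frac{87}{6} + \frac{7}{226} = 87 \cdot \frac{1}{6} + \frac{7}{226} = \frac{29}{2} + \frac{7}{226} = \frac{1642}{113}$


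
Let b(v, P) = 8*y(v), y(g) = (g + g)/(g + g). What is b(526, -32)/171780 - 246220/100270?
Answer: -1057371736/430609515 ≈ -2.4555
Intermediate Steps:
y(g) = 1 (y(g) = (2*g)/((2*g)) = (2*g)*(1/(2*g)) = 1)
b(v, P) = 8 (b(v, P) = 8*1 = 8)
b(526, -32)/171780 - 246220/100270 = 8/171780 - 246220/100270 = 8*(1/171780) - 246220*1/100270 = 2/42945 - 24622/10027 = -1057371736/430609515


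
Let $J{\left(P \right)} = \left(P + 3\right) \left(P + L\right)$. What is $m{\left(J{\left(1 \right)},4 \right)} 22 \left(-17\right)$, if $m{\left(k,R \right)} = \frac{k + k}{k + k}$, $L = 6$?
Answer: $-374$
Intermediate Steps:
$J{\left(P \right)} = \left(3 + P\right) \left(6 + P\right)$ ($J{\left(P \right)} = \left(P + 3\right) \left(P + 6\right) = \left(3 + P\right) \left(6 + P\right)$)
$m{\left(k,R \right)} = 1$ ($m{\left(k,R \right)} = \frac{2 k}{2 k} = 2 k \frac{1}{2 k} = 1$)
$m{\left(J{\left(1 \right)},4 \right)} 22 \left(-17\right) = 1 \cdot 22 \left(-17\right) = 22 \left(-17\right) = -374$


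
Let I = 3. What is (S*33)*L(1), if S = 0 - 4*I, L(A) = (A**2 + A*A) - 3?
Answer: 396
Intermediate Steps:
L(A) = -3 + 2*A**2 (L(A) = (A**2 + A**2) - 3 = 2*A**2 - 3 = -3 + 2*A**2)
S = -12 (S = 0 - 4*3 = 0 - 12 = -12)
(S*33)*L(1) = (-12*33)*(-3 + 2*1**2) = -396*(-3 + 2*1) = -396*(-3 + 2) = -396*(-1) = 396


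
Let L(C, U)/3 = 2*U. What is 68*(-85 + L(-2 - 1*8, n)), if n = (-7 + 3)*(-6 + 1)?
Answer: 2380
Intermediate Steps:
n = 20 (n = -4*(-5) = 20)
L(C, U) = 6*U (L(C, U) = 3*(2*U) = 6*U)
68*(-85 + L(-2 - 1*8, n)) = 68*(-85 + 6*20) = 68*(-85 + 120) = 68*35 = 2380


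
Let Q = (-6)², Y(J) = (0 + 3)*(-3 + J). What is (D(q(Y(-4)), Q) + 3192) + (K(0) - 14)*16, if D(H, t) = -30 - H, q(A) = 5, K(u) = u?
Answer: 2933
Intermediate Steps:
Y(J) = -9 + 3*J (Y(J) = 3*(-3 + J) = -9 + 3*J)
Q = 36
(D(q(Y(-4)), Q) + 3192) + (K(0) - 14)*16 = ((-30 - 1*5) + 3192) + (0 - 14)*16 = ((-30 - 5) + 3192) - 14*16 = (-35 + 3192) - 224 = 3157 - 224 = 2933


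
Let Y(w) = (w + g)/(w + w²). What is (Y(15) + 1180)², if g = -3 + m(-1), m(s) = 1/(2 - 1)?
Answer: 80209603369/57600 ≈ 1.3925e+6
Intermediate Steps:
m(s) = 1 (m(s) = 1/1 = 1)
g = -2 (g = -3 + 1 = -2)
Y(w) = (-2 + w)/(w + w²) (Y(w) = (w - 2)/(w + w²) = (-2 + w)/(w + w²))
(Y(15) + 1180)² = ((-2 + 15)/(15*(1 + 15)) + 1180)² = ((1/15)*13/16 + 1180)² = ((1/15)*(1/16)*13 + 1180)² = (13/240 + 1180)² = (283213/240)² = 80209603369/57600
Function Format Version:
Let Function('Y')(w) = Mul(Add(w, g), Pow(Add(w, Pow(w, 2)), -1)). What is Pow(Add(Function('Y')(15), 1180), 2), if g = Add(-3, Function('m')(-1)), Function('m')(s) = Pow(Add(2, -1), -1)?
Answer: Rational(80209603369, 57600) ≈ 1.3925e+6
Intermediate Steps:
Function('m')(s) = 1 (Function('m')(s) = Pow(1, -1) = 1)
g = -2 (g = Add(-3, 1) = -2)
Function('Y')(w) = Mul(Pow(Add(w, Pow(w, 2)), -1), Add(-2, w)) (Function('Y')(w) = Mul(Add(w, -2), Pow(Add(w, Pow(w, 2)), -1)) = Mul(Add(-2, w), Pow(Add(w, Pow(w, 2)), -1)) = Mul(Pow(Add(w, Pow(w, 2)), -1), Add(-2, w)))
Pow(Add(Function('Y')(15), 1180), 2) = Pow(Add(Mul(Pow(15, -1), Pow(Add(1, 15), -1), Add(-2, 15)), 1180), 2) = Pow(Add(Mul(Rational(1, 15), Pow(16, -1), 13), 1180), 2) = Pow(Add(Mul(Rational(1, 15), Rational(1, 16), 13), 1180), 2) = Pow(Add(Rational(13, 240), 1180), 2) = Pow(Rational(283213, 240), 2) = Rational(80209603369, 57600)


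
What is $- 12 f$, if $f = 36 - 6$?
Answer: $-360$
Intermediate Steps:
$f = 30$
$- 12 f = \left(-12\right) 30 = -360$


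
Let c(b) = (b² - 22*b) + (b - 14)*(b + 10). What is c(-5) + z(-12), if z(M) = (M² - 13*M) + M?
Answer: 328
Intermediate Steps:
z(M) = M² - 12*M
c(b) = b² - 22*b + (-14 + b)*(10 + b) (c(b) = (b² - 22*b) + (-14 + b)*(10 + b) = b² - 22*b + (-14 + b)*(10 + b))
c(-5) + z(-12) = (-140 - 26*(-5) + 2*(-5)²) - 12*(-12 - 12) = (-140 + 130 + 2*25) - 12*(-24) = (-140 + 130 + 50) + 288 = 40 + 288 = 328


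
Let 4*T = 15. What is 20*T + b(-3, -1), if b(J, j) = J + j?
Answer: 71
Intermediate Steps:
T = 15/4 (T = (1/4)*15 = 15/4 ≈ 3.7500)
20*T + b(-3, -1) = 20*(15/4) + (-3 - 1) = 75 - 4 = 71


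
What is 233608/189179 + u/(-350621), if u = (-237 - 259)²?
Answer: 35366809704/66330130159 ≈ 0.53319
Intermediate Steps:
u = 246016 (u = (-496)² = 246016)
233608/189179 + u/(-350621) = 233608/189179 + 246016/(-350621) = 233608*(1/189179) + 246016*(-1/350621) = 233608/189179 - 246016/350621 = 35366809704/66330130159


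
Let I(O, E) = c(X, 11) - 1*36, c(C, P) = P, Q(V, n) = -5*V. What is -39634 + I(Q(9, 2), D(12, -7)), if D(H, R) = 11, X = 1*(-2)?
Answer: -39659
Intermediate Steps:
X = -2
I(O, E) = -25 (I(O, E) = 11 - 1*36 = 11 - 36 = -25)
-39634 + I(Q(9, 2), D(12, -7)) = -39634 - 25 = -39659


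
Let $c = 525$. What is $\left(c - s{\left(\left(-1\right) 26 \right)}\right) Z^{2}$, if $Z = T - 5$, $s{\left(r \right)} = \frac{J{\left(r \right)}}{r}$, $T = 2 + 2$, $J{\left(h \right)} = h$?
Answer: $524$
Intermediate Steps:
$T = 4$
$s{\left(r \right)} = 1$ ($s{\left(r \right)} = \frac{r}{r} = 1$)
$Z = -1$ ($Z = 4 - 5 = -1$)
$\left(c - s{\left(\left(-1\right) 26 \right)}\right) Z^{2} = \left(525 - 1\right) \left(-1\right)^{2} = \left(525 - 1\right) 1 = 524 \cdot 1 = 524$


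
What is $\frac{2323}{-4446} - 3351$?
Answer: $- \frac{14900869}{4446} \approx -3351.5$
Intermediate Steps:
$\frac{2323}{-4446} - 3351 = 2323 \left(- \frac{1}{4446}\right) - 3351 = - \frac{2323}{4446} - 3351 = - \frac{14900869}{4446}$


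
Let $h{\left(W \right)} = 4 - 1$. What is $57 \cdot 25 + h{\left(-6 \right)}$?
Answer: $1428$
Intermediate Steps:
$h{\left(W \right)} = 3$ ($h{\left(W \right)} = 4 - 1 = 3$)
$57 \cdot 25 + h{\left(-6 \right)} = 57 \cdot 25 + 3 = 1425 + 3 = 1428$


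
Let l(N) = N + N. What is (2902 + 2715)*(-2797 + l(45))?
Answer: -15205219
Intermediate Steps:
l(N) = 2*N
(2902 + 2715)*(-2797 + l(45)) = (2902 + 2715)*(-2797 + 2*45) = 5617*(-2797 + 90) = 5617*(-2707) = -15205219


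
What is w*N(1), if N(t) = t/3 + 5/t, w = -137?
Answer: -2192/3 ≈ -730.67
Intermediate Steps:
N(t) = 5/t + t/3 (N(t) = t*(⅓) + 5/t = t/3 + 5/t = 5/t + t/3)
w*N(1) = -137*(5/1 + (⅓)*1) = -137*(5*1 + ⅓) = -137*(5 + ⅓) = -137*16/3 = -2192/3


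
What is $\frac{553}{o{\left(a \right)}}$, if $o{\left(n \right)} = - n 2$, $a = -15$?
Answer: $\frac{553}{30} \approx 18.433$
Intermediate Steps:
$o{\left(n \right)} = - 2 n$
$\frac{553}{o{\left(a \right)}} = \frac{553}{\left(-2\right) \left(-15\right)} = \frac{553}{30}$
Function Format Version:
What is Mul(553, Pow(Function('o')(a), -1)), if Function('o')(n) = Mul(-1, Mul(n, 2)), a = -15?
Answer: Rational(553, 30) ≈ 18.433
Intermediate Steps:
Function('o')(n) = Mul(-2, n) (Function('o')(n) = Mul(-1, Mul(2, n)) = Mul(-2, n))
Mul(553, Pow(Function('o')(a), -1)) = Mul(553, Pow(Mul(-2, -15), -1)) = Mul(553, Pow(30, -1)) = Mul(553, Rational(1, 30)) = Rational(553, 30)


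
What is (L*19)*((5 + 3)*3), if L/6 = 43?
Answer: 117648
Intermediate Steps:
L = 258 (L = 6*43 = 258)
(L*19)*((5 + 3)*3) = (258*19)*((5 + 3)*3) = 4902*(8*3) = 4902*24 = 117648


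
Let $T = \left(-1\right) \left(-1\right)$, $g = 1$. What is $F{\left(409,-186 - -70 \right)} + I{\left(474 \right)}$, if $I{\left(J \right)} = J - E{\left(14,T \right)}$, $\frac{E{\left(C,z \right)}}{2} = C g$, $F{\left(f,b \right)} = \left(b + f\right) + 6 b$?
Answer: $43$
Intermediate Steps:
$F{\left(f,b \right)} = f + 7 b$
$T = 1$
$E{\left(C,z \right)} = 2 C$ ($E{\left(C,z \right)} = 2 C 1 = 2 C$)
$I{\left(J \right)} = -28 + J$ ($I{\left(J \right)} = J - 2 \cdot 14 = J - 28 = -28 + J$)
$F{\left(409,-186 - -70 \right)} + I{\left(474 \right)} = \left(409 + 7 \left(-186 - -70\right)\right) + \left(-28 + 474\right) = \left(409 + 7 \left(-186 + 70\right)\right) + 446 = \left(409 + 7 \left(-116\right)\right) + 446 = \left(409 - 812\right) + 446 = -403 + 446 = 43$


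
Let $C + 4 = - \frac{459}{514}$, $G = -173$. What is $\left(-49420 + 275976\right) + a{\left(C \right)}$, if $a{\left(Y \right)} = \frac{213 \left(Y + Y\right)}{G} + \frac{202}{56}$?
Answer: $\frac{282060866869}{1244908} \approx 2.2657 \cdot 10^{5}$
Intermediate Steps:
$C = - \frac{2515}{514}$ ($C = -4 - \frac{459}{514} = - \frac{2515}{514} \approx -4.893$)
$a{\left(Y \right)} = \frac{101}{28} - \frac{426 Y}{173}$ ($a{\left(Y \right)} = \frac{213 \left(Y + Y\right)}{-173} + \frac{202}{56} = 213 \cdot 2 Y \left(- \frac{1}{173}\right) + 202 \cdot \frac{1}{56} = 426 Y \left(- \frac{1}{173}\right) + \frac{101}{28} = - \frac{426 Y}{173} + \frac{101}{28} = \frac{101}{28} - \frac{426 Y}{173}$)
$\left(-49420 + 275976\right) + a{\left(C \right)} = \left(-49420 + 275976\right) + \left(\frac{101}{28} - - \frac{535695}{44461}\right) = 226556 + \left(\frac{101}{28} + \frac{535695}{44461}\right) = 226556 + \frac{19490021}{1244908} = \frac{282060866869}{1244908}$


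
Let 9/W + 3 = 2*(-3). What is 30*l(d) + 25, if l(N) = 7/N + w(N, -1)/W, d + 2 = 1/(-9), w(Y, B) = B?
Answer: -845/19 ≈ -44.474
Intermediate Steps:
W = -1 (W = 9/(-3 + 2*(-3)) = 9/(-3 - 6) = 9/(-9) = 9*(-⅑) = -1)
d = -19/9 (d = -2 + 1/(-9) = -2 - ⅑ = -19/9 ≈ -2.1111)
l(N) = 1 + 7/N (l(N) = 7/N - 1/(-1) = 7/N - 1*(-1) = 7/N + 1 = 1 + 7/N)
30*l(d) + 25 = 30*((7 - 19/9)/(-19/9)) + 25 = 30*(-9/19*44/9) + 25 = 30*(-44/19) + 25 = -1320/19 + 25 = -845/19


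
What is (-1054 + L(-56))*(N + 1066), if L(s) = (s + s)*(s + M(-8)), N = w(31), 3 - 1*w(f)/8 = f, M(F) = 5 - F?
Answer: 3167604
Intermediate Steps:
w(f) = 24 - 8*f
N = -224 (N = 24 - 8*31 = 24 - 248 = -224)
L(s) = 2*s*(13 + s) (L(s) = (s + s)*(s + (5 - 1*(-8))) = (2*s)*(s + (5 + 8)) = (2*s)*(s + 13) = (2*s)*(13 + s) = 2*s*(13 + s))
(-1054 + L(-56))*(N + 1066) = (-1054 + 2*(-56)*(13 - 56))*(-224 + 1066) = (-1054 + 2*(-56)*(-43))*842 = (-1054 + 4816)*842 = 3762*842 = 3167604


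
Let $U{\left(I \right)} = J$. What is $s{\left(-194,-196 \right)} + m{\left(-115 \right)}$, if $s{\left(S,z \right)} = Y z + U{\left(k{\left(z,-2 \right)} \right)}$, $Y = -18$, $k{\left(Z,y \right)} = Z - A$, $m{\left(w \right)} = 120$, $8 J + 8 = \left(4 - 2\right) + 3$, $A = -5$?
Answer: $\frac{29181}{8} \approx 3647.6$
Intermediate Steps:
$J = - \frac{3}{8}$ ($J = -1 + \frac{\left(4 - 2\right) + 3}{8} = -1 + \frac{2 + 3}{8} = -1 + \frac{1}{8} \cdot 5 = -1 + \frac{5}{8} = - \frac{3}{8} \approx -0.375$)
$k{\left(Z,y \right)} = 5 + Z$ ($k{\left(Z,y \right)} = Z - -5 = Z + 5 = 5 + Z$)
$U{\left(I \right)} = - \frac{3}{8}$
$s{\left(S,z \right)} = - \frac{3}{8} - 18 z$ ($s{\left(S,z \right)} = - 18 z - \frac{3}{8} = - \frac{3}{8} - 18 z$)
$s{\left(-194,-196 \right)} + m{\left(-115 \right)} = \left(- \frac{3}{8} - -3528\right) + 120 = \left(- \frac{3}{8} + 3528\right) + 120 = \frac{28221}{8} + 120 = \frac{29181}{8}$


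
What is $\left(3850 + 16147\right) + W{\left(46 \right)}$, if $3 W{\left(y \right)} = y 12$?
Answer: $20181$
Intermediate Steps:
$W{\left(y \right)} = 4 y$ ($W{\left(y \right)} = \frac{y 12}{3} = \frac{12 y}{3} = 4 y$)
$\left(3850 + 16147\right) + W{\left(46 \right)} = \left(3850 + 16147\right) + 4 \cdot 46 = 19997 + 184 = 20181$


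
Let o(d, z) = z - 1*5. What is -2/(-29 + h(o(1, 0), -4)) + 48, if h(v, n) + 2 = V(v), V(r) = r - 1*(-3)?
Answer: 1586/33 ≈ 48.061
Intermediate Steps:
o(d, z) = -5 + z (o(d, z) = z - 5 = -5 + z)
V(r) = 3 + r (V(r) = r + 3 = 3 + r)
h(v, n) = 1 + v (h(v, n) = -2 + (3 + v) = 1 + v)
-2/(-29 + h(o(1, 0), -4)) + 48 = -2/(-29 + (1 + (-5 + 0))) + 48 = -2/(-29 + (1 - 5)) + 48 = -2/(-29 - 4) + 48 = -2/(-33) + 48 = -1/33*(-2) + 48 = 2/33 + 48 = 1586/33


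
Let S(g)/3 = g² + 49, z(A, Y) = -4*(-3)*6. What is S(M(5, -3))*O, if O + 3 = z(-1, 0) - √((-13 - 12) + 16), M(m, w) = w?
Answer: 12006 - 522*I ≈ 12006.0 - 522.0*I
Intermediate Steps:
z(A, Y) = 72 (z(A, Y) = 12*6 = 72)
S(g) = 147 + 3*g² (S(g) = 3*(g² + 49) = 3*(49 + g²) = 147 + 3*g²)
O = 69 - 3*I (O = -3 + (72 - √((-13 - 12) + 16)) = -3 + (72 - √(-25 + 16)) = -3 + (72 - √(-9)) = -3 + (72 - 3*I) = 69 - 3*I ≈ 69.0 - 3.0*I)
S(M(5, -3))*O = (147 + 3*(-3)²)*(69 - 3*I) = (147 + 3*9)*(69 - 3*I) = (147 + 27)*(69 - 3*I) = 174*(69 - 3*I) = 12006 - 522*I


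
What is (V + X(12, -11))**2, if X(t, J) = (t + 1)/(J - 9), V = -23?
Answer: 223729/400 ≈ 559.32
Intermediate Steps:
X(t, J) = (1 + t)/(-9 + J)
(V + X(12, -11))**2 = (-23 + (1 + 12)/(-9 - 11))**2 = (-23 + 13/(-20))**2 = (-23 - 1/20*13)**2 = (-23 - 13/20)**2 = (-473/20)**2 = 223729/400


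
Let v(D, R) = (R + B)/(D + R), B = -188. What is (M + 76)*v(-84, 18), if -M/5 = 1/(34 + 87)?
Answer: 781235/3993 ≈ 195.65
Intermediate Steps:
M = -5/121 (M = -5/(34 + 87) = -5/121 ≈ -0.041322)
v(D, R) = (-188 + R)/(D + R) (v(D, R) = (R - 188)/(D + R) = (-188 + R)/(D + R))
(M + 76)*v(-84, 18) = (-5/121 + 76)*((-188 + 18)/(-84 + 18)) = 9191*(-170/(-66))/121 = 9191*(-1/66*(-170))/121 = (9191/121)*(85/33) = 781235/3993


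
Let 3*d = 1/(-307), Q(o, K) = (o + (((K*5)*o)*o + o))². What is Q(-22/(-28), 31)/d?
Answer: -334689529449/38416 ≈ -8.7122e+6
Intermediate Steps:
Q(o, K) = (2*o + 5*K*o²)² (Q(o, K) = (o + (((5*K)*o)*o + o))² = (o + ((5*K*o)*o + o))² = (o + (5*K*o² + o))² = (o + (o + 5*K*o²))² = (2*o + 5*K*o²)²)
d = -1/921 (d = (⅓)/(-307) = (⅓)*(-1/307) = -1/921 ≈ -0.0010858)
Q(-22/(-28), 31)/d = ((-22/(-28))²*(2 + 5*31*(-22/(-28)))²)/(-1/921) = ((-22*(-1/28))²*(2 + 5*31*(-22*(-1/28)))²)*(-921) = ((11/14)²*(2 + 5*31*(11/14))²)*(-921) = (121*(2 + 1705/14)²/196)*(-921) = (121*(1733/14)²/196)*(-921) = ((121/196)*(3003289/196))*(-921) = (363397969/38416)*(-921) = -334689529449/38416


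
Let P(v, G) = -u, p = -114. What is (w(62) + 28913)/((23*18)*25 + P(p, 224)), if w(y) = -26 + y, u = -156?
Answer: 28949/10506 ≈ 2.7555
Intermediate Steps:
P(v, G) = 156 (P(v, G) = -1*(-156) = 156)
(w(62) + 28913)/((23*18)*25 + P(p, 224)) = ((-26 + 62) + 28913)/((23*18)*25 + 156) = (36 + 28913)/(414*25 + 156) = 28949/(10350 + 156) = 28949/10506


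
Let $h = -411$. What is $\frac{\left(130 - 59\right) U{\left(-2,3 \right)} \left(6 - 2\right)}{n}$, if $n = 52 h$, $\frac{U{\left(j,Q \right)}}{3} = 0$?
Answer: $0$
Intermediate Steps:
$U{\left(j,Q \right)} = 0$ ($U{\left(j,Q \right)} = 3 \cdot 0 = 0$)
$n = -21372$ ($n = 52 \left(-411\right) = -21372$)
$\frac{\left(130 - 59\right) U{\left(-2,3 \right)} \left(6 - 2\right)}{n} = \frac{\left(130 - 59\right) 0 \left(6 - 2\right)}{-21372} = 71 \cdot 0 \cdot 4 \left(- \frac{1}{21372}\right) = 71 \cdot 0 \left(- \frac{1}{21372}\right) = 0 \left(- \frac{1}{21372}\right) = 0$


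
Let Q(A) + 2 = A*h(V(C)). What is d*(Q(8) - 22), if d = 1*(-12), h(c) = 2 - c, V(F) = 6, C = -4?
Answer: 672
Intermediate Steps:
Q(A) = -2 - 4*A (Q(A) = -2 + A*(2 - 1*6) = -2 + A*(2 - 6) = -2 + A*(-4) = -2 - 4*A)
d = -12
d*(Q(8) - 22) = -12*((-2 - 4*8) - 22) = -12*((-2 - 32) - 22) = -12*(-34 - 22) = -12*(-56) = 672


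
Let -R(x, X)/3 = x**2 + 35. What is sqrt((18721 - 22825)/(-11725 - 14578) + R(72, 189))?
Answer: I*sqrt(10832153198001)/26303 ≈ 125.13*I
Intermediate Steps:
R(x, X) = -105 - 3*x**2 (R(x, X) = -3*(x**2 + 35) = -3*(35 + x**2) = -105 - 3*x**2)
sqrt((18721 - 22825)/(-11725 - 14578) + R(72, 189)) = sqrt((18721 - 22825)/(-11725 - 14578) + (-105 - 3*72**2)) = sqrt(-4104/(-26303) + (-105 - 3*5184)) = sqrt(-4104*(-1/26303) + (-105 - 15552)) = sqrt(4104/26303 - 15657) = sqrt(-411821967/26303) = I*sqrt(10832153198001)/26303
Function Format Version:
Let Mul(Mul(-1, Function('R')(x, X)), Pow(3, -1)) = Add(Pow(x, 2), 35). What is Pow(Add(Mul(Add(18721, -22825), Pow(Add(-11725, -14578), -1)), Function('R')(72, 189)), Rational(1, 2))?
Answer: Mul(Rational(1, 26303), I, Pow(10832153198001, Rational(1, 2))) ≈ Mul(125.13, I)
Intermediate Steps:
Function('R')(x, X) = Add(-105, Mul(-3, Pow(x, 2))) (Function('R')(x, X) = Mul(-3, Add(Pow(x, 2), 35)) = Mul(-3, Add(35, Pow(x, 2))) = Add(-105, Mul(-3, Pow(x, 2))))
Pow(Add(Mul(Add(18721, -22825), Pow(Add(-11725, -14578), -1)), Function('R')(72, 189)), Rational(1, 2)) = Pow(Add(Mul(Add(18721, -22825), Pow(Add(-11725, -14578), -1)), Add(-105, Mul(-3, Pow(72, 2)))), Rational(1, 2)) = Pow(Add(Mul(-4104, Pow(-26303, -1)), Add(-105, Mul(-3, 5184))), Rational(1, 2)) = Pow(Add(Mul(-4104, Rational(-1, 26303)), Add(-105, -15552)), Rational(1, 2)) = Pow(Add(Rational(4104, 26303), -15657), Rational(1, 2)) = Pow(Rational(-411821967, 26303), Rational(1, 2)) = Mul(Rational(1, 26303), I, Pow(10832153198001, Rational(1, 2)))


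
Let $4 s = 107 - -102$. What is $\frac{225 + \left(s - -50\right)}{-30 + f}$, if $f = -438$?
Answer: $- \frac{1309}{1872} \approx -0.69925$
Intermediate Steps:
$s = \frac{209}{4}$ ($s = \frac{107 - -102}{4} = \frac{107 + 102}{4} = \frac{1}{4} \cdot 209 = \frac{209}{4} \approx 52.25$)
$\frac{225 + \left(s - -50\right)}{-30 + f} = \frac{225 + \left(\frac{209}{4} - -50\right)}{-30 - 438} = \frac{225 + \left(\frac{209}{4} + 50\right)}{-468} = \left(225 + \frac{409}{4}\right) \left(- \frac{1}{468}\right) = \frac{1309}{4} \left(- \frac{1}{468}\right) = - \frac{1309}{1872}$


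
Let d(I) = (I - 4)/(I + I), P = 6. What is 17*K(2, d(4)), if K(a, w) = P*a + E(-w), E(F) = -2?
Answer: 170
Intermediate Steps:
d(I) = (-4 + I)/(2*I) (d(I) = (-4 + I)/((2*I)) = (-4 + I)*(1/(2*I)) = (-4 + I)/(2*I))
K(a, w) = -2 + 6*a (K(a, w) = 6*a - 2 = -2 + 6*a)
17*K(2, d(4)) = 17*(-2 + 6*2) = 17*(-2 + 12) = 17*10 = 170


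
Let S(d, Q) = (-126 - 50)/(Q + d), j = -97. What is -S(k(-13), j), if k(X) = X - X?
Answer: -176/97 ≈ -1.8144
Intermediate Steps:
k(X) = 0
S(d, Q) = -176/(Q + d)
-S(k(-13), j) = -(-176)/(-97 + 0) = -(-176)/(-97) = -(-176)*(-1)/97 = -1*176/97 = -176/97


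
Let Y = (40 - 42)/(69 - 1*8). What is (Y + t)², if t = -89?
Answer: 29495761/3721 ≈ 7926.8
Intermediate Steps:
Y = -2/61 (Y = -2/(69 - 8) = -2/61 ≈ -0.032787)
(Y + t)² = (-2/61 - 89)² = (-5431/61)² = 29495761/3721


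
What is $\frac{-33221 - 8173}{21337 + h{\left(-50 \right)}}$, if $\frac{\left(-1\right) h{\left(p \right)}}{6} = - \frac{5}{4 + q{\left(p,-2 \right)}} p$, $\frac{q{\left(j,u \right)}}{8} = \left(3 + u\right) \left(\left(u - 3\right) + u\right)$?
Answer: $- \frac{269061}{138878} \approx -1.9374$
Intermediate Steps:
$q{\left(j,u \right)} = 8 \left(-3 + 2 u\right) \left(3 + u\right)$ ($q{\left(j,u \right)} = 8 \left(3 + u\right) \left(\left(u - 3\right) + u\right) = 8 \left(3 + u\right) \left(\left(-3 + u\right) + u\right) = 8 \left(3 + u\right) \left(-3 + 2 u\right) = 8 \left(-3 + 2 u\right) \left(3 + u\right)$)
$h{\left(p \right)} = - \frac{15 p}{26}$ ($h{\left(p \right)} = - 6 - \frac{5}{4 + \left(-72 + 16 \left(-2\right)^{2} + 24 \left(-2\right)\right)} p = - 6 - \frac{5}{4 - 56} p = - 6 - \frac{5}{-52} p = - 6 \left(-5\right) \left(- \frac{1}{52}\right) p = - 6 \frac{5 p}{52} = - \frac{15 p}{26}$)
$\frac{-33221 - 8173}{21337 + h{\left(-50 \right)}} = \frac{-33221 - 8173}{21337 - - \frac{375}{13}} = - \frac{41394}{21337 + \frac{375}{13}} = - \frac{41394}{\frac{277756}{13}} = \left(-41394\right) \frac{13}{277756} = - \frac{269061}{138878}$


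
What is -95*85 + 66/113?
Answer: -912409/113 ≈ -8074.4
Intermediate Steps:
-95*85 + 66/113 = -8075 + 66*(1/113) = -8075 + 66/113 = -912409/113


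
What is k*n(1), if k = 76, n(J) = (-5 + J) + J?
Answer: -228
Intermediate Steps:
n(J) = -5 + 2*J
k*n(1) = 76*(-5 + 2*1) = 76*(-5 + 2) = 76*(-3) = -228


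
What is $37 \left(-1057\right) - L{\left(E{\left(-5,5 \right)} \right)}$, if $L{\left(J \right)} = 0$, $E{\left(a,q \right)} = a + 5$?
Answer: $-39109$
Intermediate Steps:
$E{\left(a,q \right)} = 5 + a$
$37 \left(-1057\right) - L{\left(E{\left(-5,5 \right)} \right)} = 37 \left(-1057\right) - 0 = -39109 + 0 = -39109$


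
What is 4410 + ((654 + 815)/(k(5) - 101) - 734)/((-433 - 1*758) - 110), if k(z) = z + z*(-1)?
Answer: 579554013/131401 ≈ 4410.6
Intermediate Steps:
k(z) = 0 (k(z) = z - z = 0)
4410 + ((654 + 815)/(k(5) - 101) - 734)/((-433 - 1*758) - 110) = 4410 + ((654 + 815)/(0 - 101) - 734)/((-433 - 1*758) - 110) = 4410 + (1469/(-101) - 734)/((-433 - 758) - 110) = 4410 + (1469*(-1/101) - 734)/(-1191 - 110) = 4410 + (-1469/101 - 734)/(-1301) = 4410 - 75603/101*(-1/1301) = 4410 + 75603/131401 = 579554013/131401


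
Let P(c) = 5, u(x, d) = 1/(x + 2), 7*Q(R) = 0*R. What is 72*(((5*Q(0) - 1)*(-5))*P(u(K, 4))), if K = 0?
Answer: 1800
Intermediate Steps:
Q(R) = 0 (Q(R) = (0*R)/7 = (1/7)*0 = 0)
u(x, d) = 1/(2 + x)
72*(((5*Q(0) - 1)*(-5))*P(u(K, 4))) = 72*(((5*0 - 1)*(-5))*5) = 72*(((0 - 1)*(-5))*5) = 72*(-1*(-5)*5) = 72*(5*5) = 72*25 = 1800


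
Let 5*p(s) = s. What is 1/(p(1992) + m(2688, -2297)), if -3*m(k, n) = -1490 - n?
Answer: 5/647 ≈ 0.0077280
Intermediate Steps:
p(s) = s/5
m(k, n) = 1490/3 + n/3 (m(k, n) = -(-1490 - n)/3 = 1490/3 + n/3)
1/(p(1992) + m(2688, -2297)) = 1/((⅕)*1992 + (1490/3 + (⅓)*(-2297))) = 1/(1992/5 + (1490/3 - 2297/3)) = 1/(1992/5 - 269) = 1/(647/5) = 5/647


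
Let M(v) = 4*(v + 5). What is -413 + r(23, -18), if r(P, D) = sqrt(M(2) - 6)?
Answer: -413 + sqrt(22) ≈ -408.31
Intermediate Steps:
M(v) = 20 + 4*v (M(v) = 4*(5 + v) = 20 + 4*v)
r(P, D) = sqrt(22) (r(P, D) = sqrt((20 + 4*2) - 6) = sqrt((20 + 8) - 6) = sqrt(28 - 6) = sqrt(22))
-413 + r(23, -18) = -413 + sqrt(22)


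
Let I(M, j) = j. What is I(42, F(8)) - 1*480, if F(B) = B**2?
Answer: -416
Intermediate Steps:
I(42, F(8)) - 1*480 = 8**2 - 1*480 = 64 - 480 = -416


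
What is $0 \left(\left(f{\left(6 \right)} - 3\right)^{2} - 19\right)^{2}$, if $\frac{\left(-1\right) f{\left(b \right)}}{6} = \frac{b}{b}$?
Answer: $0$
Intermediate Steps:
$f{\left(b \right)} = -6$ ($f{\left(b \right)} = - 6 \frac{b}{b} = \left(-6\right) 1 = -6$)
$0 \left(\left(f{\left(6 \right)} - 3\right)^{2} - 19\right)^{2} = 0 \left(\left(-6 - 3\right)^{2} - 19\right)^{2} = 0 \left(\left(-9\right)^{2} - 19\right)^{2} = 0 \left(81 - 19\right)^{2} = 0 \cdot 62^{2} = 0 \cdot 3844 = 0$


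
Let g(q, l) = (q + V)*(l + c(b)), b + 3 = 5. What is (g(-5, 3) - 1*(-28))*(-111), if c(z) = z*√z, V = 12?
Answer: -5439 - 1554*√2 ≈ -7636.7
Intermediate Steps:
b = 2 (b = -3 + 5 = 2)
c(z) = z^(3/2)
g(q, l) = (12 + q)*(l + 2*√2) (g(q, l) = (q + 12)*(l + 2^(3/2)) = (12 + q)*(l + 2*√2))
(g(-5, 3) - 1*(-28))*(-111) = ((12*3 + 24*√2 + 3*(-5) + 2*(-5)*√2) - 1*(-28))*(-111) = ((36 + 24*√2 - 15 - 10*√2) + 28)*(-111) = ((21 + 14*√2) + 28)*(-111) = (49 + 14*√2)*(-111) = -5439 - 1554*√2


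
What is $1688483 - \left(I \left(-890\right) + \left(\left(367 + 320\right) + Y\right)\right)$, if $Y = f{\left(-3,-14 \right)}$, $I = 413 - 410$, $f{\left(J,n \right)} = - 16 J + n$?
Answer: $1690432$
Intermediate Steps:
$f{\left(J,n \right)} = n - 16 J$
$I = 3$
$Y = 34$ ($Y = -14 - -48 = -14 + 48 = 34$)
$1688483 - \left(I \left(-890\right) + \left(\left(367 + 320\right) + Y\right)\right) = 1688483 - \left(3 \left(-890\right) + \left(\left(367 + 320\right) + 34\right)\right) = 1688483 - \left(-2670 + \left(687 + 34\right)\right) = 1688483 - \left(-2670 + 721\right) = 1688483 - -1949 = 1688483 + 1949 = 1690432$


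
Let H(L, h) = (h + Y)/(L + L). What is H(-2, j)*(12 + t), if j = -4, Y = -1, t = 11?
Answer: 115/4 ≈ 28.750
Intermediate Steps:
H(L, h) = (-1 + h)/(2*L) (H(L, h) = (h - 1)/(L + L) = (-1 + h)/((2*L)) = (-1 + h)*(1/(2*L)) = (-1 + h)/(2*L))
H(-2, j)*(12 + t) = ((1/2)*(-1 - 4)/(-2))*(12 + 11) = ((1/2)*(-1/2)*(-5))*23 = (5/4)*23 = 115/4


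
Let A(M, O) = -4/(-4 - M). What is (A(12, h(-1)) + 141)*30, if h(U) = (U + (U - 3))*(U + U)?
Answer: 8475/2 ≈ 4237.5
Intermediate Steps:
h(U) = 2*U*(-3 + 2*U) (h(U) = (U + (-3 + U))*(2*U) = (-3 + 2*U)*(2*U) = 2*U*(-3 + 2*U))
(A(12, h(-1)) + 141)*30 = (4/(4 + 12) + 141)*30 = (4/16 + 141)*30 = (4*(1/16) + 141)*30 = (1/4 + 141)*30 = (565/4)*30 = 8475/2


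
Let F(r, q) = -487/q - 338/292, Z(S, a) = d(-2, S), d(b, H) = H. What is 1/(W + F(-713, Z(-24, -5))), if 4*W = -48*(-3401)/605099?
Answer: 1060133448/20356236401 ≈ 0.052079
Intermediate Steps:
Z(S, a) = S
F(r, q) = -169/146 - 487/q (F(r, q) = -487/q - 338*1/292 = -487/q - 169/146 = -169/146 - 487/q)
W = 40812/605099 (W = (-48*(-3401)/605099)/4 = (163248*(1/605099))/4 = (¼)*(163248/605099) = 40812/605099 ≈ 0.067447)
1/(W + F(-713, Z(-24, -5))) = 1/(40812/605099 + (-169/146 - 487/(-24))) = 1/(40812/605099 + (-169/146 - 487*(-1/24))) = 1/(40812/605099 + (-169/146 + 487/24)) = 1/(40812/605099 + 33523/1752) = 1/(20356236401/1060133448) = 1060133448/20356236401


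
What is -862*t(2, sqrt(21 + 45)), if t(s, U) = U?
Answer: -862*sqrt(66) ≈ -7002.9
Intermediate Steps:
-862*t(2, sqrt(21 + 45)) = -862*sqrt(21 + 45) = -862*sqrt(66)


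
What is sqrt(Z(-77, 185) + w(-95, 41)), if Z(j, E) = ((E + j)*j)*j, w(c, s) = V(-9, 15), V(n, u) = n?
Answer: 3*sqrt(71147) ≈ 800.20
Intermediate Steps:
w(c, s) = -9
Z(j, E) = j**2*(E + j) (Z(j, E) = (j*(E + j))*j = j**2*(E + j))
sqrt(Z(-77, 185) + w(-95, 41)) = sqrt((-77)**2*(185 - 77) - 9) = sqrt(5929*108 - 9) = sqrt(640332 - 9) = sqrt(640323) = 3*sqrt(71147)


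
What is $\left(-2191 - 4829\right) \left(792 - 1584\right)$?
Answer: $5559840$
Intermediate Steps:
$\left(-2191 - 4829\right) \left(792 - 1584\right) = \left(-7020\right) \left(-792\right) = 5559840$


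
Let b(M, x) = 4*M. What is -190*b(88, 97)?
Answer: -66880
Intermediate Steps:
-190*b(88, 97) = -760*88 = -190*352 = -66880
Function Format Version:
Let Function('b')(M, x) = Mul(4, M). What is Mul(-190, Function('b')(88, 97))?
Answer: -66880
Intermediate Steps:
Mul(-190, Function('b')(88, 97)) = Mul(-190, Mul(4, 88)) = Mul(-190, 352) = -66880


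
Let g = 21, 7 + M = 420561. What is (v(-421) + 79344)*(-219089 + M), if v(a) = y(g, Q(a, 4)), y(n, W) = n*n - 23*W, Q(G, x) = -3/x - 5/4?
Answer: 16083152415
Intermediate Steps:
M = 420554 (M = -7 + 420561 = 420554)
Q(G, x) = -5/4 - 3/x (Q(G, x) = -3/x - 5*¼ = -3/x - 5/4 = -5/4 - 3/x)
y(n, W) = n² - 23*W
v(a) = 487 (v(a) = 21² - 23*(-5/4 - 3/4) = 441 - 23*(-5/4 - 3*¼) = 441 - 23*(-5/4 - ¾) = 441 - 23*(-2) = 441 + 46 = 487)
(v(-421) + 79344)*(-219089 + M) = (487 + 79344)*(-219089 + 420554) = 79831*201465 = 16083152415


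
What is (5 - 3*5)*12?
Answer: -120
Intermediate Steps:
(5 - 3*5)*12 = (5 - 15)*12 = -10*12 = -120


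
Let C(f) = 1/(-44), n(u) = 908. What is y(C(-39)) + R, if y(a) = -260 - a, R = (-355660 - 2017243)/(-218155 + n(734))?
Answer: -2380680701/9558868 ≈ -249.05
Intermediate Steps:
C(f) = -1/44
R = 2372903/217247 (R = (-355660 - 2017243)/(-218155 + 908) = -2372903/(-217247) = -2372903*(-1/217247) = 2372903/217247 ≈ 10.923)
y(C(-39)) + R = (-260 - 1*(-1/44)) + 2372903/217247 = (-260 + 1/44) + 2372903/217247 = -11439/44 + 2372903/217247 = -2380680701/9558868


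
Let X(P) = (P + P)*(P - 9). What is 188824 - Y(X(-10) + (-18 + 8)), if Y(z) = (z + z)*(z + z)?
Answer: -358776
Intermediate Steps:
X(P) = 2*P*(-9 + P) (X(P) = (2*P)*(-9 + P) = 2*P*(-9 + P))
Y(z) = 4*z² (Y(z) = (2*z)*(2*z) = 4*z²)
188824 - Y(X(-10) + (-18 + 8)) = 188824 - 4*(2*(-10)*(-9 - 10) + (-18 + 8))² = 188824 - 4*(2*(-10)*(-19) - 10)² = 188824 - 4*(380 - 10)² = 188824 - 4*370² = 188824 - 4*136900 = 188824 - 1*547600 = 188824 - 547600 = -358776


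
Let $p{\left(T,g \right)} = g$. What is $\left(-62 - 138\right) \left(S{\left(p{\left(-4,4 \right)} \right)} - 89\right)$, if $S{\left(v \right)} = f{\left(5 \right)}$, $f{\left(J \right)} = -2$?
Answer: $18200$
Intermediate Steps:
$S{\left(v \right)} = -2$
$\left(-62 - 138\right) \left(S{\left(p{\left(-4,4 \right)} \right)} - 89\right) = \left(-62 - 138\right) \left(-2 - 89\right) = \left(-200\right) \left(-91\right) = 18200$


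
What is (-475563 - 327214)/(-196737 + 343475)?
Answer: -802777/146738 ≈ -5.4708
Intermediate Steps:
(-475563 - 327214)/(-196737 + 343475) = -802777/146738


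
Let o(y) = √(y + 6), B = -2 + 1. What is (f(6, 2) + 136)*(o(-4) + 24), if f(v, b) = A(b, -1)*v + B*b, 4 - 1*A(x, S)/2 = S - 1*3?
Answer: 5520 + 230*√2 ≈ 5845.3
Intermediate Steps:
A(x, S) = 14 - 2*S (A(x, S) = 8 - 2*(S - 1*3) = 8 - 2*(S - 3) = 8 - 2*(-3 + S) = 8 + (6 - 2*S) = 14 - 2*S)
B = -1
o(y) = √(6 + y)
f(v, b) = -b + 16*v (f(v, b) = (14 - 2*(-1))*v - b = (14 + 2)*v - b = 16*v - b = -b + 16*v)
(f(6, 2) + 136)*(o(-4) + 24) = ((-1*2 + 16*6) + 136)*(√(6 - 4) + 24) = ((-2 + 96) + 136)*(√2 + 24) = (94 + 136)*(24 + √2) = 230*(24 + √2) = 5520 + 230*√2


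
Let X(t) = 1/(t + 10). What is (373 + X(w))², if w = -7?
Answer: 1254400/9 ≈ 1.3938e+5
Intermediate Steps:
X(t) = 1/(10 + t)
(373 + X(w))² = (373 + 1/(10 - 7))² = (373 + 1/3)² = (373 + ⅓)² = (1120/3)² = 1254400/9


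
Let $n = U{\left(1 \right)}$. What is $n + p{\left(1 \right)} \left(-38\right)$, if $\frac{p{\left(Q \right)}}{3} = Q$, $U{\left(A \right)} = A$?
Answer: $-113$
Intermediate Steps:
$n = 1$
$p{\left(Q \right)} = 3 Q$
$n + p{\left(1 \right)} \left(-38\right) = 1 + 3 \cdot 1 \left(-38\right) = 1 + 3 \left(-38\right) = 1 - 114 = -113$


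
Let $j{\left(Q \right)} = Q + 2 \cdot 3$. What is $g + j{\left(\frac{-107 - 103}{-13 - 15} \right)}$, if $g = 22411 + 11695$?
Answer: $\frac{68239}{2} \approx 34120.0$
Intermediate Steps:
$g = 34106$
$j{\left(Q \right)} = 6 + Q$ ($j{\left(Q \right)} = Q + 6 = 6 + Q$)
$g + j{\left(\frac{-107 - 103}{-13 - 15} \right)} = 34106 + \left(6 + \frac{-107 - 103}{-13 - 15}\right) = 34106 - \left(-6 + \frac{210}{-28}\right) = 34106 + \left(6 - - \frac{15}{2}\right) = 34106 + \left(6 + \frac{15}{2}\right) = 34106 + \frac{27}{2} = \frac{68239}{2}$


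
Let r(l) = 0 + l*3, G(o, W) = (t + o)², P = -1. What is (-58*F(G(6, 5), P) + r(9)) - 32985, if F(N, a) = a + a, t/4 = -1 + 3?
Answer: -32842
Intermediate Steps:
t = 8 (t = 4*(-1 + 3) = 4*2 = 8)
G(o, W) = (8 + o)²
F(N, a) = 2*a
r(l) = 3*l (r(l) = 0 + 3*l = 3*l)
(-58*F(G(6, 5), P) + r(9)) - 32985 = (-116*(-1) + 3*9) - 32985 = (-58*(-2) + 27) - 32985 = (116 + 27) - 32985 = 143 - 32985 = -32842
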